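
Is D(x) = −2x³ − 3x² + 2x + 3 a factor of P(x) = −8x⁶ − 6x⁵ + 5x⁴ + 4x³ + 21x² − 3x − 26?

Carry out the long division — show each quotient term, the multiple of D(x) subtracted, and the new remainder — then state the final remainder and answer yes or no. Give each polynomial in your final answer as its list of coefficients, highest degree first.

R = [-6, -5, -2], so D(x) is not a factor of P(x). no

Step 1: lead(−8x⁶ − 6x⁵ + 5x⁴ + 4x³ + 21x² − 3x − 26) ÷ lead(D) = −8x⁶ ÷ −2x³ = 4x³. Subtract (4x³)·D = −8x⁶ − 12x⁵ + 8x⁴ + 12x³. Remainder: 6x⁵ − 3x⁴ − 8x³ + 21x² − 3x − 26.
Step 2: lead(6x⁵ − 3x⁴ − 8x³ + 21x² − 3x − 26) ÷ lead(D) = 6x⁵ ÷ −2x³ = −3x². Subtract (−3x²)·D = 6x⁵ + 9x⁴ − 6x³ − 9x². Remainder: −12x⁴ − 2x³ + 30x² − 3x − 26.
Step 3: lead(−12x⁴ − 2x³ + 30x² − 3x − 26) ÷ lead(D) = −12x⁴ ÷ −2x³ = 6x. Subtract (6x)·D = −12x⁴ − 18x³ + 12x² + 18x. Remainder: 16x³ + 18x² − 21x − 26.
Step 4: lead(16x³ + 18x² − 21x − 26) ÷ lead(D) = 16x³ ÷ −2x³ = −8. Subtract (−8)·D = 16x³ + 24x² − 16x − 24. Remainder: −6x² − 5x − 2.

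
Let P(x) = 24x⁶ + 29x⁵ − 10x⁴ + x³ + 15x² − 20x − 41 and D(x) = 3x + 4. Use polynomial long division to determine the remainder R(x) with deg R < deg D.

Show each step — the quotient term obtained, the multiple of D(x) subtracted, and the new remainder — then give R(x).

Step 1: lead(24x⁶ + 29x⁵ − 10x⁴ + x³ + 15x² − 20x − 41) ÷ lead(D) = 24x⁶ ÷ 3x = 8x⁵. Subtract (8x⁵)·D = 24x⁶ + 32x⁵. Remainder: −3x⁵ − 10x⁴ + x³ + 15x² − 20x − 41.
Step 2: lead(−3x⁵ − 10x⁴ + x³ + 15x² − 20x − 41) ÷ lead(D) = −3x⁵ ÷ 3x = −x⁴. Subtract (−x⁴)·D = −3x⁵ − 4x⁴. Remainder: −6x⁴ + x³ + 15x² − 20x − 41.
Step 3: lead(−6x⁴ + x³ + 15x² − 20x − 41) ÷ lead(D) = −6x⁴ ÷ 3x = −2x³. Subtract (−2x³)·D = −6x⁴ − 8x³. Remainder: 9x³ + 15x² − 20x − 41.
Step 4: lead(9x³ + 15x² − 20x − 41) ÷ lead(D) = 9x³ ÷ 3x = 3x². Subtract (3x²)·D = 9x³ + 12x². Remainder: 3x² − 20x − 41.
Step 5: lead(3x² − 20x − 41) ÷ lead(D) = 3x² ÷ 3x = x. Subtract (x)·D = 3x² + 4x. Remainder: −24x − 41.
Step 6: lead(−24x − 41) ÷ lead(D) = −24x ÷ 3x = −8. Subtract (−8)·D = −24x − 32. Remainder: −9.

R(x) = −9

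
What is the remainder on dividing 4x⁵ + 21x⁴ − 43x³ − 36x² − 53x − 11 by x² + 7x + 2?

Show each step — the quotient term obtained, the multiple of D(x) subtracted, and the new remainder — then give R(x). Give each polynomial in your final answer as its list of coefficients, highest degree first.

Step 1: lead(4x⁵ + 21x⁴ − 43x³ − 36x² − 53x − 11) ÷ lead(D) = 4x⁵ ÷ x² = 4x³. Subtract (4x³)·D = 4x⁵ + 28x⁴ + 8x³. Remainder: −7x⁴ − 51x³ − 36x² − 53x − 11.
Step 2: lead(−7x⁴ − 51x³ − 36x² − 53x − 11) ÷ lead(D) = −7x⁴ ÷ x² = −7x². Subtract (−7x²)·D = −7x⁴ − 49x³ − 14x². Remainder: −2x³ − 22x² − 53x − 11.
Step 3: lead(−2x³ − 22x² − 53x − 11) ÷ lead(D) = −2x³ ÷ x² = −2x. Subtract (−2x)·D = −2x³ − 14x² − 4x. Remainder: −8x² − 49x − 11.
Step 4: lead(−8x² − 49x − 11) ÷ lead(D) = −8x² ÷ x² = −8. Subtract (−8)·D = −8x² − 56x − 16. Remainder: 7x + 5.

R = [7, 5]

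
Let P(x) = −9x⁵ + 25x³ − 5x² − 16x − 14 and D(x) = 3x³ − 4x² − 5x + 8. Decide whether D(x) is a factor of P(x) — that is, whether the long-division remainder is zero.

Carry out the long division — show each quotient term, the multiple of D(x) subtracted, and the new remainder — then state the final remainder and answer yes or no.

Step 1: lead(−9x⁵ + 25x³ − 5x² − 16x − 14) ÷ lead(D) = −9x⁵ ÷ 3x³ = −3x². Subtract (−3x²)·D = −9x⁵ + 12x⁴ + 15x³ − 24x². Remainder: −12x⁴ + 10x³ + 19x² − 16x − 14.
Step 2: lead(−12x⁴ + 10x³ + 19x² − 16x − 14) ÷ lead(D) = −12x⁴ ÷ 3x³ = −4x. Subtract (−4x)·D = −12x⁴ + 16x³ + 20x² − 32x. Remainder: −6x³ − x² + 16x − 14.
Step 3: lead(−6x³ − x² + 16x − 14) ÷ lead(D) = −6x³ ÷ 3x³ = −2. Subtract (−2)·D = −6x³ + 8x² + 10x − 16. Remainder: −9x² + 6x + 2.

R(x) = −9x² + 6x + 2, so D(x) is not a factor of P(x). no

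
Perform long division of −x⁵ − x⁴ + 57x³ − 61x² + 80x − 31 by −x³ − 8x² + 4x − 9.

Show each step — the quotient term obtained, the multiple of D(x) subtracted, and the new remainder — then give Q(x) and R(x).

Q(x) = x² − 7x + 3; R(x) = 5x − 4

Step 1: lead(−x⁵ − x⁴ + 57x³ − 61x² + 80x − 31) ÷ lead(D) = −x⁵ ÷ −x³ = x². Subtract (x²)·D = −x⁵ − 8x⁴ + 4x³ − 9x². Remainder: 7x⁴ + 53x³ − 52x² + 80x − 31.
Step 2: lead(7x⁴ + 53x³ − 52x² + 80x − 31) ÷ lead(D) = 7x⁴ ÷ −x³ = −7x. Subtract (−7x)·D = 7x⁴ + 56x³ − 28x² + 63x. Remainder: −3x³ − 24x² + 17x − 31.
Step 3: lead(−3x³ − 24x² + 17x − 31) ÷ lead(D) = −3x³ ÷ −x³ = 3. Subtract (3)·D = −3x³ − 24x² + 12x − 27. Remainder: 5x − 4.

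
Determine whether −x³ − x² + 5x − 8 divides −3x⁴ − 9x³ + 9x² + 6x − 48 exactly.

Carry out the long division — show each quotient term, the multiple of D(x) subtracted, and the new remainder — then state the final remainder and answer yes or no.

Step 1: lead(−3x⁴ − 9x³ + 9x² + 6x − 48) ÷ lead(D) = −3x⁴ ÷ −x³ = 3x. Subtract (3x)·D = −3x⁴ − 3x³ + 15x² − 24x. Remainder: −6x³ − 6x² + 30x − 48.
Step 2: lead(−6x³ − 6x² + 30x − 48) ÷ lead(D) = −6x³ ÷ −x³ = 6. Subtract (6)·D = −6x³ − 6x² + 30x − 48. Remainder: 0.

R(x) = 0, so D(x) is a factor of P(x). yes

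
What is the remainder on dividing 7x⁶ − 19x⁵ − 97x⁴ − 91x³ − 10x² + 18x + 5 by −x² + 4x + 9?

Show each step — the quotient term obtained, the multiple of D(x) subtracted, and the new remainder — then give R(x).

Step 1: lead(7x⁶ − 19x⁵ − 97x⁴ − 91x³ − 10x² + 18x + 5) ÷ lead(D) = 7x⁶ ÷ −x² = −7x⁴. Subtract (−7x⁴)·D = 7x⁶ − 28x⁵ − 63x⁴. Remainder: 9x⁵ − 34x⁴ − 91x³ − 10x² + 18x + 5.
Step 2: lead(9x⁵ − 34x⁴ − 91x³ − 10x² + 18x + 5) ÷ lead(D) = 9x⁵ ÷ −x² = −9x³. Subtract (−9x³)·D = 9x⁵ − 36x⁴ − 81x³. Remainder: 2x⁴ − 10x³ − 10x² + 18x + 5.
Step 3: lead(2x⁴ − 10x³ − 10x² + 18x + 5) ÷ lead(D) = 2x⁴ ÷ −x² = −2x². Subtract (−2x²)·D = 2x⁴ − 8x³ − 18x². Remainder: −2x³ + 8x² + 18x + 5.
Step 4: lead(−2x³ + 8x² + 18x + 5) ÷ lead(D) = −2x³ ÷ −x² = 2x. Subtract (2x)·D = −2x³ + 8x² + 18x. Remainder: 5.

R(x) = 5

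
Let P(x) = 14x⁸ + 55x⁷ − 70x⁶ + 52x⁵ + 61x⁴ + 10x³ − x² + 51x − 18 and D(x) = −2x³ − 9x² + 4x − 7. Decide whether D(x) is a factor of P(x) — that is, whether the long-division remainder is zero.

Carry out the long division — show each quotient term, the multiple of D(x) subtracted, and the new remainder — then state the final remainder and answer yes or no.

R(x) = −4x² − 6x − 4, so D(x) is not a factor of P(x). no

Step 1: lead(14x⁸ + 55x⁷ − 70x⁶ + 52x⁵ + 61x⁴ + 10x³ − x² + 51x − 18) ÷ lead(D) = 14x⁸ ÷ −2x³ = −7x⁵. Subtract (−7x⁵)·D = 14x⁸ + 63x⁷ − 28x⁶ + 49x⁵. Remainder: −8x⁷ − 42x⁶ + 3x⁵ + 61x⁴ + 10x³ − x² + 51x − 18.
Step 2: lead(−8x⁷ − 42x⁶ + 3x⁵ + 61x⁴ + 10x³ − x² + 51x − 18) ÷ lead(D) = −8x⁷ ÷ −2x³ = 4x⁴. Subtract (4x⁴)·D = −8x⁷ − 36x⁶ + 16x⁵ − 28x⁴. Remainder: −6x⁶ − 13x⁵ + 89x⁴ + 10x³ − x² + 51x − 18.
Step 3: lead(−6x⁶ − 13x⁵ + 89x⁴ + 10x³ − x² + 51x − 18) ÷ lead(D) = −6x⁶ ÷ −2x³ = 3x³. Subtract (3x³)·D = −6x⁶ − 27x⁵ + 12x⁴ − 21x³. Remainder: 14x⁵ + 77x⁴ + 31x³ − x² + 51x − 18.
Step 4: lead(14x⁵ + 77x⁴ + 31x³ − x² + 51x − 18) ÷ lead(D) = 14x⁵ ÷ −2x³ = −7x². Subtract (−7x²)·D = 14x⁵ + 63x⁴ − 28x³ + 49x². Remainder: 14x⁴ + 59x³ − 50x² + 51x − 18.
Step 5: lead(14x⁴ + 59x³ − 50x² + 51x − 18) ÷ lead(D) = 14x⁴ ÷ −2x³ = −7x. Subtract (−7x)·D = 14x⁴ + 63x³ − 28x² + 49x. Remainder: −4x³ − 22x² + 2x − 18.
Step 6: lead(−4x³ − 22x² + 2x − 18) ÷ lead(D) = −4x³ ÷ −2x³ = 2. Subtract (2)·D = −4x³ − 18x² + 8x − 14. Remainder: −4x² − 6x − 4.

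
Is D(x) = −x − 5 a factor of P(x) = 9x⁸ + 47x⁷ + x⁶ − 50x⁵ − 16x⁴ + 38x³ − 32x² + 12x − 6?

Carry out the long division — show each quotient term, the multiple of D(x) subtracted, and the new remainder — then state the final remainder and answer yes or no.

R(x) = 9, so D(x) is not a factor of P(x). no

Step 1: lead(9x⁸ + 47x⁷ + x⁶ − 50x⁵ − 16x⁴ + 38x³ − 32x² + 12x − 6) ÷ lead(D) = 9x⁸ ÷ −x = −9x⁷. Subtract (−9x⁷)·D = 9x⁸ + 45x⁷. Remainder: 2x⁷ + x⁶ − 50x⁵ − 16x⁴ + 38x³ − 32x² + 12x − 6.
Step 2: lead(2x⁷ + x⁶ − 50x⁵ − 16x⁴ + 38x³ − 32x² + 12x − 6) ÷ lead(D) = 2x⁷ ÷ −x = −2x⁶. Subtract (−2x⁶)·D = 2x⁷ + 10x⁶. Remainder: −9x⁶ − 50x⁵ − 16x⁴ + 38x³ − 32x² + 12x − 6.
Step 3: lead(−9x⁶ − 50x⁵ − 16x⁴ + 38x³ − 32x² + 12x − 6) ÷ lead(D) = −9x⁶ ÷ −x = 9x⁵. Subtract (9x⁵)·D = −9x⁶ − 45x⁵. Remainder: −5x⁵ − 16x⁴ + 38x³ − 32x² + 12x − 6.
Step 4: lead(−5x⁵ − 16x⁴ + 38x³ − 32x² + 12x − 6) ÷ lead(D) = −5x⁵ ÷ −x = 5x⁴. Subtract (5x⁴)·D = −5x⁵ − 25x⁴. Remainder: 9x⁴ + 38x³ − 32x² + 12x − 6.
Step 5: lead(9x⁴ + 38x³ − 32x² + 12x − 6) ÷ lead(D) = 9x⁴ ÷ −x = −9x³. Subtract (−9x³)·D = 9x⁴ + 45x³. Remainder: −7x³ − 32x² + 12x − 6.
Step 6: lead(−7x³ − 32x² + 12x − 6) ÷ lead(D) = −7x³ ÷ −x = 7x². Subtract (7x²)·D = −7x³ − 35x². Remainder: 3x² + 12x − 6.
Step 7: lead(3x² + 12x − 6) ÷ lead(D) = 3x² ÷ −x = −3x. Subtract (−3x)·D = 3x² + 15x. Remainder: −3x − 6.
Step 8: lead(−3x − 6) ÷ lead(D) = −3x ÷ −x = 3. Subtract (3)·D = −3x − 15. Remainder: 9.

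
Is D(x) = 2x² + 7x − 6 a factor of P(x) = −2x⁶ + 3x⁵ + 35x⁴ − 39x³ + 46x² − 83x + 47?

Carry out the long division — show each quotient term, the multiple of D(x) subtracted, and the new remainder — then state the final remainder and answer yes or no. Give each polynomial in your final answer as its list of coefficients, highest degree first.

Step 1: lead(−2x⁶ + 3x⁵ + 35x⁴ − 39x³ + 46x² − 83x + 47) ÷ lead(D) = −2x⁶ ÷ 2x² = −x⁴. Subtract (−x⁴)·D = −2x⁶ − 7x⁵ + 6x⁴. Remainder: 10x⁵ + 29x⁴ − 39x³ + 46x² − 83x + 47.
Step 2: lead(10x⁵ + 29x⁴ − 39x³ + 46x² − 83x + 47) ÷ lead(D) = 10x⁵ ÷ 2x² = 5x³. Subtract (5x³)·D = 10x⁵ + 35x⁴ − 30x³. Remainder: −6x⁴ − 9x³ + 46x² − 83x + 47.
Step 3: lead(−6x⁴ − 9x³ + 46x² − 83x + 47) ÷ lead(D) = −6x⁴ ÷ 2x² = −3x². Subtract (−3x²)·D = −6x⁴ − 21x³ + 18x². Remainder: 12x³ + 28x² − 83x + 47.
Step 4: lead(12x³ + 28x² − 83x + 47) ÷ lead(D) = 12x³ ÷ 2x² = 6x. Subtract (6x)·D = 12x³ + 42x² − 36x. Remainder: −14x² − 47x + 47.
Step 5: lead(−14x² − 47x + 47) ÷ lead(D) = −14x² ÷ 2x² = −7. Subtract (−7)·D = −14x² − 49x + 42. Remainder: 2x + 5.

R = [2, 5], so D(x) is not a factor of P(x). no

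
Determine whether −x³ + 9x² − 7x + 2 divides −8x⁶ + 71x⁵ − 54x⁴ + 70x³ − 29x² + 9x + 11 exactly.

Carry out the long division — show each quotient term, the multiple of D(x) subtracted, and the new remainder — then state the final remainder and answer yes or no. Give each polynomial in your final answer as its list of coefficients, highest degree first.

Step 1: lead(−8x⁶ + 71x⁵ − 54x⁴ + 70x³ − 29x² + 9x + 11) ÷ lead(D) = −8x⁶ ÷ −x³ = 8x³. Subtract (8x³)·D = −8x⁶ + 72x⁵ − 56x⁴ + 16x³. Remainder: −x⁵ + 2x⁴ + 54x³ − 29x² + 9x + 11.
Step 2: lead(−x⁵ + 2x⁴ + 54x³ − 29x² + 9x + 11) ÷ lead(D) = −x⁵ ÷ −x³ = x². Subtract (x²)·D = −x⁵ + 9x⁴ − 7x³ + 2x². Remainder: −7x⁴ + 61x³ − 31x² + 9x + 11.
Step 3: lead(−7x⁴ + 61x³ − 31x² + 9x + 11) ÷ lead(D) = −7x⁴ ÷ −x³ = 7x. Subtract (7x)·D = −7x⁴ + 63x³ − 49x² + 14x. Remainder: −2x³ + 18x² − 5x + 11.
Step 4: lead(−2x³ + 18x² − 5x + 11) ÷ lead(D) = −2x³ ÷ −x³ = 2. Subtract (2)·D = −2x³ + 18x² − 14x + 4. Remainder: 9x + 7.

R = [9, 7], so D(x) is not a factor of P(x). no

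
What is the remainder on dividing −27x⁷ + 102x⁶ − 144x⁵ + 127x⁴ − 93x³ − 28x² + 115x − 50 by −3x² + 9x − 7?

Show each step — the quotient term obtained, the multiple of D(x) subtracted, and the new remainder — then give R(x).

R(x) = 3x − 1

Step 1: lead(−27x⁷ + 102x⁶ − 144x⁵ + 127x⁴ − 93x³ − 28x² + 115x − 50) ÷ lead(D) = −27x⁷ ÷ −3x² = 9x⁵. Subtract (9x⁵)·D = −27x⁷ + 81x⁶ − 63x⁵. Remainder: 21x⁶ − 81x⁵ + 127x⁴ − 93x³ − 28x² + 115x − 50.
Step 2: lead(21x⁶ − 81x⁵ + 127x⁴ − 93x³ − 28x² + 115x − 50) ÷ lead(D) = 21x⁶ ÷ −3x² = −7x⁴. Subtract (−7x⁴)·D = 21x⁶ − 63x⁵ + 49x⁴. Remainder: −18x⁵ + 78x⁴ − 93x³ − 28x² + 115x − 50.
Step 3: lead(−18x⁵ + 78x⁴ − 93x³ − 28x² + 115x − 50) ÷ lead(D) = −18x⁵ ÷ −3x² = 6x³. Subtract (6x³)·D = −18x⁵ + 54x⁴ − 42x³. Remainder: 24x⁴ − 51x³ − 28x² + 115x − 50.
Step 4: lead(24x⁴ − 51x³ − 28x² + 115x − 50) ÷ lead(D) = 24x⁴ ÷ −3x² = −8x². Subtract (−8x²)·D = 24x⁴ − 72x³ + 56x². Remainder: 21x³ − 84x² + 115x − 50.
Step 5: lead(21x³ − 84x² + 115x − 50) ÷ lead(D) = 21x³ ÷ −3x² = −7x. Subtract (−7x)·D = 21x³ − 63x² + 49x. Remainder: −21x² + 66x − 50.
Step 6: lead(−21x² + 66x − 50) ÷ lead(D) = −21x² ÷ −3x² = 7. Subtract (7)·D = −21x² + 63x − 49. Remainder: 3x − 1.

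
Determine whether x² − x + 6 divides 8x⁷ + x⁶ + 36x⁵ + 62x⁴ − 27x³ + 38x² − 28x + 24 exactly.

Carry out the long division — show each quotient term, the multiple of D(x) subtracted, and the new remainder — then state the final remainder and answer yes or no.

Step 1: lead(8x⁷ + x⁶ + 36x⁵ + 62x⁴ − 27x³ + 38x² − 28x + 24) ÷ lead(D) = 8x⁷ ÷ x² = 8x⁵. Subtract (8x⁵)·D = 8x⁷ − 8x⁶ + 48x⁵. Remainder: 9x⁶ − 12x⁵ + 62x⁴ − 27x³ + 38x² − 28x + 24.
Step 2: lead(9x⁶ − 12x⁵ + 62x⁴ − 27x³ + 38x² − 28x + 24) ÷ lead(D) = 9x⁶ ÷ x² = 9x⁴. Subtract (9x⁴)·D = 9x⁶ − 9x⁵ + 54x⁴. Remainder: −3x⁵ + 8x⁴ − 27x³ + 38x² − 28x + 24.
Step 3: lead(−3x⁵ + 8x⁴ − 27x³ + 38x² − 28x + 24) ÷ lead(D) = −3x⁵ ÷ x² = −3x³. Subtract (−3x³)·D = −3x⁵ + 3x⁴ − 18x³. Remainder: 5x⁴ − 9x³ + 38x² − 28x + 24.
Step 4: lead(5x⁴ − 9x³ + 38x² − 28x + 24) ÷ lead(D) = 5x⁴ ÷ x² = 5x². Subtract (5x²)·D = 5x⁴ − 5x³ + 30x². Remainder: −4x³ + 8x² − 28x + 24.
Step 5: lead(−4x³ + 8x² − 28x + 24) ÷ lead(D) = −4x³ ÷ x² = −4x. Subtract (−4x)·D = −4x³ + 4x² − 24x. Remainder: 4x² − 4x + 24.
Step 6: lead(4x² − 4x + 24) ÷ lead(D) = 4x² ÷ x² = 4. Subtract (4)·D = 4x² − 4x + 24. Remainder: 0.

R(x) = 0, so D(x) is a factor of P(x). yes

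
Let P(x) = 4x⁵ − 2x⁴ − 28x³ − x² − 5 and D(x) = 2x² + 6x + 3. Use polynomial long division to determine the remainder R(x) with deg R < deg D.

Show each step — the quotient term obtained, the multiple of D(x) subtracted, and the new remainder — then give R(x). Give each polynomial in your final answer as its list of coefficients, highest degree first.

R = [1]

Step 1: lead(4x⁵ − 2x⁴ − 28x³ − x² − 5) ÷ lead(D) = 4x⁵ ÷ 2x² = 2x³. Subtract (2x³)·D = 4x⁵ + 12x⁴ + 6x³. Remainder: −14x⁴ − 34x³ − x² − 5.
Step 2: lead(−14x⁴ − 34x³ − x² − 5) ÷ lead(D) = −14x⁴ ÷ 2x² = −7x². Subtract (−7x²)·D = −14x⁴ − 42x³ − 21x². Remainder: 8x³ + 20x² − 5.
Step 3: lead(8x³ + 20x² − 5) ÷ lead(D) = 8x³ ÷ 2x² = 4x. Subtract (4x)·D = 8x³ + 24x² + 12x. Remainder: −4x² − 12x − 5.
Step 4: lead(−4x² − 12x − 5) ÷ lead(D) = −4x² ÷ 2x² = −2. Subtract (−2)·D = −4x² − 12x − 6. Remainder: 1.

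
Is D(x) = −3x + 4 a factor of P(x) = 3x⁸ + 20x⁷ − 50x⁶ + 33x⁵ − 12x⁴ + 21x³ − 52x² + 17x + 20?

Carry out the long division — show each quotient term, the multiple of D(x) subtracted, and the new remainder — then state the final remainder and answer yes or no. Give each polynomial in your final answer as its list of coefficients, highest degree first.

Step 1: lead(3x⁸ + 20x⁷ − 50x⁶ + 33x⁵ − 12x⁴ + 21x³ − 52x² + 17x + 20) ÷ lead(D) = 3x⁸ ÷ −3x = −x⁷. Subtract (−x⁷)·D = 3x⁸ − 4x⁷. Remainder: 24x⁷ − 50x⁶ + 33x⁵ − 12x⁴ + 21x³ − 52x² + 17x + 20.
Step 2: lead(24x⁷ − 50x⁶ + 33x⁵ − 12x⁴ + 21x³ − 52x² + 17x + 20) ÷ lead(D) = 24x⁷ ÷ −3x = −8x⁶. Subtract (−8x⁶)·D = 24x⁷ − 32x⁶. Remainder: −18x⁶ + 33x⁵ − 12x⁴ + 21x³ − 52x² + 17x + 20.
Step 3: lead(−18x⁶ + 33x⁵ − 12x⁴ + 21x³ − 52x² + 17x + 20) ÷ lead(D) = −18x⁶ ÷ −3x = 6x⁵. Subtract (6x⁵)·D = −18x⁶ + 24x⁵. Remainder: 9x⁵ − 12x⁴ + 21x³ − 52x² + 17x + 20.
Step 4: lead(9x⁵ − 12x⁴ + 21x³ − 52x² + 17x + 20) ÷ lead(D) = 9x⁵ ÷ −3x = −3x⁴. Subtract (−3x⁴)·D = 9x⁵ − 12x⁴. Remainder: 21x³ − 52x² + 17x + 20.
Step 5: lead(21x³ − 52x² + 17x + 20) ÷ lead(D) = 21x³ ÷ −3x = −7x². Subtract (−7x²)·D = 21x³ − 28x². Remainder: −24x² + 17x + 20.
Step 6: lead(−24x² + 17x + 20) ÷ lead(D) = −24x² ÷ −3x = 8x. Subtract (8x)·D = −24x² + 32x. Remainder: −15x + 20.
Step 7: lead(−15x + 20) ÷ lead(D) = −15x ÷ −3x = 5. Subtract (5)·D = −15x + 20. Remainder: 0.

R = [0], so D(x) is a factor of P(x). yes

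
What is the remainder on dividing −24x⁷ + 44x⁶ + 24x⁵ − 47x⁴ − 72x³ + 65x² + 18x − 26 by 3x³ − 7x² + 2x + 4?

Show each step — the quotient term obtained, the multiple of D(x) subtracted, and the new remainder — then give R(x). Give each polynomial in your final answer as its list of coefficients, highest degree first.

R = [-6]

Step 1: lead(−24x⁷ + 44x⁶ + 24x⁵ − 47x⁴ − 72x³ + 65x² + 18x − 26) ÷ lead(D) = −24x⁷ ÷ 3x³ = −8x⁴. Subtract (−8x⁴)·D = −24x⁷ + 56x⁶ − 16x⁵ − 32x⁴. Remainder: −12x⁶ + 40x⁵ − 15x⁴ − 72x³ + 65x² + 18x − 26.
Step 2: lead(−12x⁶ + 40x⁵ − 15x⁴ − 72x³ + 65x² + 18x − 26) ÷ lead(D) = −12x⁶ ÷ 3x³ = −4x³. Subtract (−4x³)·D = −12x⁶ + 28x⁵ − 8x⁴ − 16x³. Remainder: 12x⁵ − 7x⁴ − 56x³ + 65x² + 18x − 26.
Step 3: lead(12x⁵ − 7x⁴ − 56x³ + 65x² + 18x − 26) ÷ lead(D) = 12x⁵ ÷ 3x³ = 4x². Subtract (4x²)·D = 12x⁵ − 28x⁴ + 8x³ + 16x². Remainder: 21x⁴ − 64x³ + 49x² + 18x − 26.
Step 4: lead(21x⁴ − 64x³ + 49x² + 18x − 26) ÷ lead(D) = 21x⁴ ÷ 3x³ = 7x. Subtract (7x)·D = 21x⁴ − 49x³ + 14x² + 28x. Remainder: −15x³ + 35x² − 10x − 26.
Step 5: lead(−15x³ + 35x² − 10x − 26) ÷ lead(D) = −15x³ ÷ 3x³ = −5. Subtract (−5)·D = −15x³ + 35x² − 10x − 20. Remainder: −6.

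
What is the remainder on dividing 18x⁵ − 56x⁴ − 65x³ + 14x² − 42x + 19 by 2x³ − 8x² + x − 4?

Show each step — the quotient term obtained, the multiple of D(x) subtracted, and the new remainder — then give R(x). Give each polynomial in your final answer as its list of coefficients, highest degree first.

R = [2, -5, -1]

Step 1: lead(18x⁵ − 56x⁴ − 65x³ + 14x² − 42x + 19) ÷ lead(D) = 18x⁵ ÷ 2x³ = 9x². Subtract (9x²)·D = 18x⁵ − 72x⁴ + 9x³ − 36x². Remainder: 16x⁴ − 74x³ + 50x² − 42x + 19.
Step 2: lead(16x⁴ − 74x³ + 50x² − 42x + 19) ÷ lead(D) = 16x⁴ ÷ 2x³ = 8x. Subtract (8x)·D = 16x⁴ − 64x³ + 8x² − 32x. Remainder: −10x³ + 42x² − 10x + 19.
Step 3: lead(−10x³ + 42x² − 10x + 19) ÷ lead(D) = −10x³ ÷ 2x³ = −5. Subtract (−5)·D = −10x³ + 40x² − 5x + 20. Remainder: 2x² − 5x − 1.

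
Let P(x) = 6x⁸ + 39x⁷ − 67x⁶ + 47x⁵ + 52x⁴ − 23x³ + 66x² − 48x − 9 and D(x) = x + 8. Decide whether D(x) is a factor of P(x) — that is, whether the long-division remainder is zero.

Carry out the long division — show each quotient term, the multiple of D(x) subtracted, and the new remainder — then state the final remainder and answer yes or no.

R(x) = −9, so D(x) is not a factor of P(x). no

Step 1: lead(6x⁸ + 39x⁷ − 67x⁶ + 47x⁵ + 52x⁴ − 23x³ + 66x² − 48x − 9) ÷ lead(D) = 6x⁸ ÷ x = 6x⁷. Subtract (6x⁷)·D = 6x⁸ + 48x⁷. Remainder: −9x⁷ − 67x⁶ + 47x⁵ + 52x⁴ − 23x³ + 66x² − 48x − 9.
Step 2: lead(−9x⁷ − 67x⁶ + 47x⁵ + 52x⁴ − 23x³ + 66x² − 48x − 9) ÷ lead(D) = −9x⁷ ÷ x = −9x⁶. Subtract (−9x⁶)·D = −9x⁷ − 72x⁶. Remainder: 5x⁶ + 47x⁵ + 52x⁴ − 23x³ + 66x² − 48x − 9.
Step 3: lead(5x⁶ + 47x⁵ + 52x⁴ − 23x³ + 66x² − 48x − 9) ÷ lead(D) = 5x⁶ ÷ x = 5x⁵. Subtract (5x⁵)·D = 5x⁶ + 40x⁵. Remainder: 7x⁵ + 52x⁴ − 23x³ + 66x² − 48x − 9.
Step 4: lead(7x⁵ + 52x⁴ − 23x³ + 66x² − 48x − 9) ÷ lead(D) = 7x⁵ ÷ x = 7x⁴. Subtract (7x⁴)·D = 7x⁵ + 56x⁴. Remainder: −4x⁴ − 23x³ + 66x² − 48x − 9.
Step 5: lead(−4x⁴ − 23x³ + 66x² − 48x − 9) ÷ lead(D) = −4x⁴ ÷ x = −4x³. Subtract (−4x³)·D = −4x⁴ − 32x³. Remainder: 9x³ + 66x² − 48x − 9.
Step 6: lead(9x³ + 66x² − 48x − 9) ÷ lead(D) = 9x³ ÷ x = 9x². Subtract (9x²)·D = 9x³ + 72x². Remainder: −6x² − 48x − 9.
Step 7: lead(−6x² − 48x − 9) ÷ lead(D) = −6x² ÷ x = −6x. Subtract (−6x)·D = −6x² − 48x. Remainder: −9.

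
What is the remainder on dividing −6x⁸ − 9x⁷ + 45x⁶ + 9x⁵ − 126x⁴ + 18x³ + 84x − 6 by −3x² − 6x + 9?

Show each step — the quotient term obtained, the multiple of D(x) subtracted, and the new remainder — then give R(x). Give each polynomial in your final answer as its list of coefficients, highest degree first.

Step 1: lead(−6x⁸ − 9x⁷ + 45x⁶ + 9x⁵ − 126x⁴ + 18x³ + 84x − 6) ÷ lead(D) = −6x⁸ ÷ −3x² = 2x⁶. Subtract (2x⁶)·D = −6x⁸ − 12x⁷ + 18x⁶. Remainder: 3x⁷ + 27x⁶ + 9x⁵ − 126x⁴ + 18x³ + 84x − 6.
Step 2: lead(3x⁷ + 27x⁶ + 9x⁵ − 126x⁴ + 18x³ + 84x − 6) ÷ lead(D) = 3x⁷ ÷ −3x² = −x⁵. Subtract (−x⁵)·D = 3x⁷ + 6x⁶ − 9x⁵. Remainder: 21x⁶ + 18x⁵ − 126x⁴ + 18x³ + 84x − 6.
Step 3: lead(21x⁶ + 18x⁵ − 126x⁴ + 18x³ + 84x − 6) ÷ lead(D) = 21x⁶ ÷ −3x² = −7x⁴. Subtract (−7x⁴)·D = 21x⁶ + 42x⁵ − 63x⁴. Remainder: −24x⁵ − 63x⁴ + 18x³ + 84x − 6.
Step 4: lead(−24x⁵ − 63x⁴ + 18x³ + 84x − 6) ÷ lead(D) = −24x⁵ ÷ −3x² = 8x³. Subtract (8x³)·D = −24x⁵ − 48x⁴ + 72x³. Remainder: −15x⁴ − 54x³ + 84x − 6.
Step 5: lead(−15x⁴ − 54x³ + 84x − 6) ÷ lead(D) = −15x⁴ ÷ −3x² = 5x². Subtract (5x²)·D = −15x⁴ − 30x³ + 45x². Remainder: −24x³ − 45x² + 84x − 6.
Step 6: lead(−24x³ − 45x² + 84x − 6) ÷ lead(D) = −24x³ ÷ −3x² = 8x. Subtract (8x)·D = −24x³ − 48x² + 72x. Remainder: 3x² + 12x − 6.
Step 7: lead(3x² + 12x − 6) ÷ lead(D) = 3x² ÷ −3x² = −1. Subtract (−1)·D = 3x² + 6x − 9. Remainder: 6x + 3.

R = [6, 3]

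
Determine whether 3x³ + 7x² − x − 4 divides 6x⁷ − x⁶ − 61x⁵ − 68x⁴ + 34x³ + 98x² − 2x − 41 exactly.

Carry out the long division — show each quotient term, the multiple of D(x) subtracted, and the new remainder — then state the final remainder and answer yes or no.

Step 1: lead(6x⁷ − x⁶ − 61x⁵ − 68x⁴ + 34x³ + 98x² − 2x − 41) ÷ lead(D) = 6x⁷ ÷ 3x³ = 2x⁴. Subtract (2x⁴)·D = 6x⁷ + 14x⁶ − 2x⁵ − 8x⁴. Remainder: −15x⁶ − 59x⁵ − 60x⁴ + 34x³ + 98x² − 2x − 41.
Step 2: lead(−15x⁶ − 59x⁵ − 60x⁴ + 34x³ + 98x² − 2x − 41) ÷ lead(D) = −15x⁶ ÷ 3x³ = −5x³. Subtract (−5x³)·D = −15x⁶ − 35x⁵ + 5x⁴ + 20x³. Remainder: −24x⁵ − 65x⁴ + 14x³ + 98x² − 2x − 41.
Step 3: lead(−24x⁵ − 65x⁴ + 14x³ + 98x² − 2x − 41) ÷ lead(D) = −24x⁵ ÷ 3x³ = −8x². Subtract (−8x²)·D = −24x⁵ − 56x⁴ + 8x³ + 32x². Remainder: −9x⁴ + 6x³ + 66x² − 2x − 41.
Step 4: lead(−9x⁴ + 6x³ + 66x² − 2x − 41) ÷ lead(D) = −9x⁴ ÷ 3x³ = −3x. Subtract (−3x)·D = −9x⁴ − 21x³ + 3x² + 12x. Remainder: 27x³ + 63x² − 14x − 41.
Step 5: lead(27x³ + 63x² − 14x − 41) ÷ lead(D) = 27x³ ÷ 3x³ = 9. Subtract (9)·D = 27x³ + 63x² − 9x − 36. Remainder: −5x − 5.

R(x) = −5x − 5, so D(x) is not a factor of P(x). no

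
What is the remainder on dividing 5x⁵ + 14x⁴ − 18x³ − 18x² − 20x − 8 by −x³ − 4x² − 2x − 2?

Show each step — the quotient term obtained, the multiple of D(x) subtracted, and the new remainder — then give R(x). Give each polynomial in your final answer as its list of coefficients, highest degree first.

Step 1: lead(5x⁵ + 14x⁴ − 18x³ − 18x² − 20x − 8) ÷ lead(D) = 5x⁵ ÷ −x³ = −5x². Subtract (−5x²)·D = 5x⁵ + 20x⁴ + 10x³ + 10x². Remainder: −6x⁴ − 28x³ − 28x² − 20x − 8.
Step 2: lead(−6x⁴ − 28x³ − 28x² − 20x − 8) ÷ lead(D) = −6x⁴ ÷ −x³ = 6x. Subtract (6x)·D = −6x⁴ − 24x³ − 12x² − 12x. Remainder: −4x³ − 16x² − 8x − 8.
Step 3: lead(−4x³ − 16x² − 8x − 8) ÷ lead(D) = −4x³ ÷ −x³ = 4. Subtract (4)·D = −4x³ − 16x² − 8x − 8. Remainder: 0.

R = [0]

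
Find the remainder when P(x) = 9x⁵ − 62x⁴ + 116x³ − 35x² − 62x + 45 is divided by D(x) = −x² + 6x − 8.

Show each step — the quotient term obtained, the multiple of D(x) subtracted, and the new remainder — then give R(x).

R(x) = 5

Step 1: lead(9x⁵ − 62x⁴ + 116x³ − 35x² − 62x + 45) ÷ lead(D) = 9x⁵ ÷ −x² = −9x³. Subtract (−9x³)·D = 9x⁵ − 54x⁴ + 72x³. Remainder: −8x⁴ + 44x³ − 35x² − 62x + 45.
Step 2: lead(−8x⁴ + 44x³ − 35x² − 62x + 45) ÷ lead(D) = −8x⁴ ÷ −x² = 8x². Subtract (8x²)·D = −8x⁴ + 48x³ − 64x². Remainder: −4x³ + 29x² − 62x + 45.
Step 3: lead(−4x³ + 29x² − 62x + 45) ÷ lead(D) = −4x³ ÷ −x² = 4x. Subtract (4x)·D = −4x³ + 24x² − 32x. Remainder: 5x² − 30x + 45.
Step 4: lead(5x² − 30x + 45) ÷ lead(D) = 5x² ÷ −x² = −5. Subtract (−5)·D = 5x² − 30x + 40. Remainder: 5.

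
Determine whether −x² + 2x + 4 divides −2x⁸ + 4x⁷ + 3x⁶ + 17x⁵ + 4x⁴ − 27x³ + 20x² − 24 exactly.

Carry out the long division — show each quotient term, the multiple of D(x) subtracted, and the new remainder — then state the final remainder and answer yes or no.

Step 1: lead(−2x⁸ + 4x⁷ + 3x⁶ + 17x⁵ + 4x⁴ − 27x³ + 20x² − 24) ÷ lead(D) = −2x⁸ ÷ −x² = 2x⁶. Subtract (2x⁶)·D = −2x⁸ + 4x⁷ + 8x⁶. Remainder: −5x⁶ + 17x⁵ + 4x⁴ − 27x³ + 20x² − 24.
Step 2: lead(−5x⁶ + 17x⁵ + 4x⁴ − 27x³ + 20x² − 24) ÷ lead(D) = −5x⁶ ÷ −x² = 5x⁴. Subtract (5x⁴)·D = −5x⁶ + 10x⁵ + 20x⁴. Remainder: 7x⁵ − 16x⁴ − 27x³ + 20x² − 24.
Step 3: lead(7x⁵ − 16x⁴ − 27x³ + 20x² − 24) ÷ lead(D) = 7x⁵ ÷ −x² = −7x³. Subtract (−7x³)·D = 7x⁵ − 14x⁴ − 28x³. Remainder: −2x⁴ + x³ + 20x² − 24.
Step 4: lead(−2x⁴ + x³ + 20x² − 24) ÷ lead(D) = −2x⁴ ÷ −x² = 2x². Subtract (2x²)·D = −2x⁴ + 4x³ + 8x². Remainder: −3x³ + 12x² − 24.
Step 5: lead(−3x³ + 12x² − 24) ÷ lead(D) = −3x³ ÷ −x² = 3x. Subtract (3x)·D = −3x³ + 6x² + 12x. Remainder: 6x² − 12x − 24.
Step 6: lead(6x² − 12x − 24) ÷ lead(D) = 6x² ÷ −x² = −6. Subtract (−6)·D = 6x² − 12x − 24. Remainder: 0.

R(x) = 0, so D(x) is a factor of P(x). yes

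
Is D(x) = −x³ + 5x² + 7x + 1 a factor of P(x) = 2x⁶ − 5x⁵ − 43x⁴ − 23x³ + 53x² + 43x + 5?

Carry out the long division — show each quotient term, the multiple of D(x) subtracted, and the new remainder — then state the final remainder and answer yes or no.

R(x) = −3x − 1, so D(x) is not a factor of P(x). no

Step 1: lead(2x⁶ − 5x⁵ − 43x⁴ − 23x³ + 53x² + 43x + 5) ÷ lead(D) = 2x⁶ ÷ −x³ = −2x³. Subtract (−2x³)·D = 2x⁶ − 10x⁵ − 14x⁴ − 2x³. Remainder: 5x⁵ − 29x⁴ − 21x³ + 53x² + 43x + 5.
Step 2: lead(5x⁵ − 29x⁴ − 21x³ + 53x² + 43x + 5) ÷ lead(D) = 5x⁵ ÷ −x³ = −5x². Subtract (−5x²)·D = 5x⁵ − 25x⁴ − 35x³ − 5x². Remainder: −4x⁴ + 14x³ + 58x² + 43x + 5.
Step 3: lead(−4x⁴ + 14x³ + 58x² + 43x + 5) ÷ lead(D) = −4x⁴ ÷ −x³ = 4x. Subtract (4x)·D = −4x⁴ + 20x³ + 28x² + 4x. Remainder: −6x³ + 30x² + 39x + 5.
Step 4: lead(−6x³ + 30x² + 39x + 5) ÷ lead(D) = −6x³ ÷ −x³ = 6. Subtract (6)·D = −6x³ + 30x² + 42x + 6. Remainder: −3x − 1.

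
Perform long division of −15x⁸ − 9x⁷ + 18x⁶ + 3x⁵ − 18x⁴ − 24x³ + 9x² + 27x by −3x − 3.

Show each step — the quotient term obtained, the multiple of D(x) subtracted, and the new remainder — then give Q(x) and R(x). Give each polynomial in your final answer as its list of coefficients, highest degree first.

Step 1: lead(−15x⁸ − 9x⁷ + 18x⁶ + 3x⁵ − 18x⁴ − 24x³ + 9x² + 27x) ÷ lead(D) = −15x⁸ ÷ −3x = 5x⁷. Subtract (5x⁷)·D = −15x⁸ − 15x⁷. Remainder: 6x⁷ + 18x⁶ + 3x⁵ − 18x⁴ − 24x³ + 9x² + 27x.
Step 2: lead(6x⁷ + 18x⁶ + 3x⁵ − 18x⁴ − 24x³ + 9x² + 27x) ÷ lead(D) = 6x⁷ ÷ −3x = −2x⁶. Subtract (−2x⁶)·D = 6x⁷ + 6x⁶. Remainder: 12x⁶ + 3x⁵ − 18x⁴ − 24x³ + 9x² + 27x.
Step 3: lead(12x⁶ + 3x⁵ − 18x⁴ − 24x³ + 9x² + 27x) ÷ lead(D) = 12x⁶ ÷ −3x = −4x⁵. Subtract (−4x⁵)·D = 12x⁶ + 12x⁵. Remainder: −9x⁵ − 18x⁴ − 24x³ + 9x² + 27x.
Step 4: lead(−9x⁵ − 18x⁴ − 24x³ + 9x² + 27x) ÷ lead(D) = −9x⁵ ÷ −3x = 3x⁴. Subtract (3x⁴)·D = −9x⁵ − 9x⁴. Remainder: −9x⁴ − 24x³ + 9x² + 27x.
Step 5: lead(−9x⁴ − 24x³ + 9x² + 27x) ÷ lead(D) = −9x⁴ ÷ −3x = 3x³. Subtract (3x³)·D = −9x⁴ − 9x³. Remainder: −15x³ + 9x² + 27x.
Step 6: lead(−15x³ + 9x² + 27x) ÷ lead(D) = −15x³ ÷ −3x = 5x². Subtract (5x²)·D = −15x³ − 15x². Remainder: 24x² + 27x.
Step 7: lead(24x² + 27x) ÷ lead(D) = 24x² ÷ −3x = −8x. Subtract (−8x)·D = 24x² + 24x. Remainder: 3x.
Step 8: lead(3x) ÷ lead(D) = 3x ÷ −3x = −1. Subtract (−1)·D = 3x + 3. Remainder: −3.

Q = [5, -2, -4, 3, 3, 5, -8, -1]; R = [-3]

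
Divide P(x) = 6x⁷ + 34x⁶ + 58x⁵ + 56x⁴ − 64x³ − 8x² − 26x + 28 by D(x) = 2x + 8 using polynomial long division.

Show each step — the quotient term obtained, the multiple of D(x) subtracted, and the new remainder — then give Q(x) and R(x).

Step 1: lead(6x⁷ + 34x⁶ + 58x⁵ + 56x⁴ − 64x³ − 8x² − 26x + 28) ÷ lead(D) = 6x⁷ ÷ 2x = 3x⁶. Subtract (3x⁶)·D = 6x⁷ + 24x⁶. Remainder: 10x⁶ + 58x⁵ + 56x⁴ − 64x³ − 8x² − 26x + 28.
Step 2: lead(10x⁶ + 58x⁵ + 56x⁴ − 64x³ − 8x² − 26x + 28) ÷ lead(D) = 10x⁶ ÷ 2x = 5x⁵. Subtract (5x⁵)·D = 10x⁶ + 40x⁵. Remainder: 18x⁵ + 56x⁴ − 64x³ − 8x² − 26x + 28.
Step 3: lead(18x⁵ + 56x⁴ − 64x³ − 8x² − 26x + 28) ÷ lead(D) = 18x⁵ ÷ 2x = 9x⁴. Subtract (9x⁴)·D = 18x⁵ + 72x⁴. Remainder: −16x⁴ − 64x³ − 8x² − 26x + 28.
Step 4: lead(−16x⁴ − 64x³ − 8x² − 26x + 28) ÷ lead(D) = −16x⁴ ÷ 2x = −8x³. Subtract (−8x³)·D = −16x⁴ − 64x³. Remainder: −8x² − 26x + 28.
Step 5: lead(−8x² − 26x + 28) ÷ lead(D) = −8x² ÷ 2x = −4x. Subtract (−4x)·D = −8x² − 32x. Remainder: 6x + 28.
Step 6: lead(6x + 28) ÷ lead(D) = 6x ÷ 2x = 3. Subtract (3)·D = 6x + 24. Remainder: 4.

Q(x) = 3x⁶ + 5x⁵ + 9x⁴ − 8x³ − 4x + 3; R(x) = 4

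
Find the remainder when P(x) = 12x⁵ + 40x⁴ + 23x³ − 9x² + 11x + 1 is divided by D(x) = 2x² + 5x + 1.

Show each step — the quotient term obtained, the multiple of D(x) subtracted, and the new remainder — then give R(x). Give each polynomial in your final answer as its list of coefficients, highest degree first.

Step 1: lead(12x⁵ + 40x⁴ + 23x³ − 9x² + 11x + 1) ÷ lead(D) = 12x⁵ ÷ 2x² = 6x³. Subtract (6x³)·D = 12x⁵ + 30x⁴ + 6x³. Remainder: 10x⁴ + 17x³ − 9x² + 11x + 1.
Step 2: lead(10x⁴ + 17x³ − 9x² + 11x + 1) ÷ lead(D) = 10x⁴ ÷ 2x² = 5x². Subtract (5x²)·D = 10x⁴ + 25x³ + 5x². Remainder: −8x³ − 14x² + 11x + 1.
Step 3: lead(−8x³ − 14x² + 11x + 1) ÷ lead(D) = −8x³ ÷ 2x² = −4x. Subtract (−4x)·D = −8x³ − 20x² − 4x. Remainder: 6x² + 15x + 1.
Step 4: lead(6x² + 15x + 1) ÷ lead(D) = 6x² ÷ 2x² = 3. Subtract (3)·D = 6x² + 15x + 3. Remainder: −2.

R = [-2]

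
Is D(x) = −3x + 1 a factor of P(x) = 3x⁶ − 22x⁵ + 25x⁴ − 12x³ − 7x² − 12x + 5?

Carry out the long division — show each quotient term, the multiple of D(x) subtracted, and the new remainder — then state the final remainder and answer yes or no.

Step 1: lead(3x⁶ − 22x⁵ + 25x⁴ − 12x³ − 7x² − 12x + 5) ÷ lead(D) = 3x⁶ ÷ −3x = −x⁵. Subtract (−x⁵)·D = 3x⁶ − x⁵. Remainder: −21x⁵ + 25x⁴ − 12x³ − 7x² − 12x + 5.
Step 2: lead(−21x⁵ + 25x⁴ − 12x³ − 7x² − 12x + 5) ÷ lead(D) = −21x⁵ ÷ −3x = 7x⁴. Subtract (7x⁴)·D = −21x⁵ + 7x⁴. Remainder: 18x⁴ − 12x³ − 7x² − 12x + 5.
Step 3: lead(18x⁴ − 12x³ − 7x² − 12x + 5) ÷ lead(D) = 18x⁴ ÷ −3x = −6x³. Subtract (−6x³)·D = 18x⁴ − 6x³. Remainder: −6x³ − 7x² − 12x + 5.
Step 4: lead(−6x³ − 7x² − 12x + 5) ÷ lead(D) = −6x³ ÷ −3x = 2x². Subtract (2x²)·D = −6x³ + 2x². Remainder: −9x² − 12x + 5.
Step 5: lead(−9x² − 12x + 5) ÷ lead(D) = −9x² ÷ −3x = 3x. Subtract (3x)·D = −9x² + 3x. Remainder: −15x + 5.
Step 6: lead(−15x + 5) ÷ lead(D) = −15x ÷ −3x = 5. Subtract (5)·D = −15x + 5. Remainder: 0.

R(x) = 0, so D(x) is a factor of P(x). yes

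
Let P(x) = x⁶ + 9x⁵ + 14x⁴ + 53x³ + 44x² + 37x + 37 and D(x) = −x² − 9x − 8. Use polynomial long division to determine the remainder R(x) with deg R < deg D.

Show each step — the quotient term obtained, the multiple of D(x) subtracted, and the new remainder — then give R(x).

Step 1: lead(x⁶ + 9x⁵ + 14x⁴ + 53x³ + 44x² + 37x + 37) ÷ lead(D) = x⁶ ÷ −x² = −x⁴. Subtract (−x⁴)·D = x⁶ + 9x⁵ + 8x⁴. Remainder: 6x⁴ + 53x³ + 44x² + 37x + 37.
Step 2: lead(6x⁴ + 53x³ + 44x² + 37x + 37) ÷ lead(D) = 6x⁴ ÷ −x² = −6x². Subtract (−6x²)·D = 6x⁴ + 54x³ + 48x². Remainder: −x³ − 4x² + 37x + 37.
Step 3: lead(−x³ − 4x² + 37x + 37) ÷ lead(D) = −x³ ÷ −x² = x. Subtract (x)·D = −x³ − 9x² − 8x. Remainder: 5x² + 45x + 37.
Step 4: lead(5x² + 45x + 37) ÷ lead(D) = 5x² ÷ −x² = −5. Subtract (−5)·D = 5x² + 45x + 40. Remainder: −3.

R(x) = −3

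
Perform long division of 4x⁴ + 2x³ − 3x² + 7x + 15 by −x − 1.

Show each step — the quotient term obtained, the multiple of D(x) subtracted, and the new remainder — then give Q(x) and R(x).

Step 1: lead(4x⁴ + 2x³ − 3x² + 7x + 15) ÷ lead(D) = 4x⁴ ÷ −x = −4x³. Subtract (−4x³)·D = 4x⁴ + 4x³. Remainder: −2x³ − 3x² + 7x + 15.
Step 2: lead(−2x³ − 3x² + 7x + 15) ÷ lead(D) = −2x³ ÷ −x = 2x². Subtract (2x²)·D = −2x³ − 2x². Remainder: −x² + 7x + 15.
Step 3: lead(−x² + 7x + 15) ÷ lead(D) = −x² ÷ −x = x. Subtract (x)·D = −x² − x. Remainder: 8x + 15.
Step 4: lead(8x + 15) ÷ lead(D) = 8x ÷ −x = −8. Subtract (−8)·D = 8x + 8. Remainder: 7.

Q(x) = −4x³ + 2x² + x − 8; R(x) = 7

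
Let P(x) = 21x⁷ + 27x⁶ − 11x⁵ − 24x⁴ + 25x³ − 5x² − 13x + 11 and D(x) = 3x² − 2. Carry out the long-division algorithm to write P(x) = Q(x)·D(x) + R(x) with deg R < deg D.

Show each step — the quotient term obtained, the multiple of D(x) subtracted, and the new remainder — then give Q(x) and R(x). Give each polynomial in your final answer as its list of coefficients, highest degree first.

Q = [7, 9, 1, -2, 9, -3]; R = [5, 5]

Step 1: lead(21x⁷ + 27x⁶ − 11x⁵ − 24x⁴ + 25x³ − 5x² − 13x + 11) ÷ lead(D) = 21x⁷ ÷ 3x² = 7x⁵. Subtract (7x⁵)·D = 21x⁷ − 14x⁵. Remainder: 27x⁶ + 3x⁵ − 24x⁴ + 25x³ − 5x² − 13x + 11.
Step 2: lead(27x⁶ + 3x⁵ − 24x⁴ + 25x³ − 5x² − 13x + 11) ÷ lead(D) = 27x⁶ ÷ 3x² = 9x⁴. Subtract (9x⁴)·D = 27x⁶ − 18x⁴. Remainder: 3x⁵ − 6x⁴ + 25x³ − 5x² − 13x + 11.
Step 3: lead(3x⁵ − 6x⁴ + 25x³ − 5x² − 13x + 11) ÷ lead(D) = 3x⁵ ÷ 3x² = x³. Subtract (x³)·D = 3x⁵ − 2x³. Remainder: −6x⁴ + 27x³ − 5x² − 13x + 11.
Step 4: lead(−6x⁴ + 27x³ − 5x² − 13x + 11) ÷ lead(D) = −6x⁴ ÷ 3x² = −2x². Subtract (−2x²)·D = −6x⁴ + 4x². Remainder: 27x³ − 9x² − 13x + 11.
Step 5: lead(27x³ − 9x² − 13x + 11) ÷ lead(D) = 27x³ ÷ 3x² = 9x. Subtract (9x)·D = 27x³ − 18x. Remainder: −9x² + 5x + 11.
Step 6: lead(−9x² + 5x + 11) ÷ lead(D) = −9x² ÷ 3x² = −3. Subtract (−3)·D = −9x² + 6. Remainder: 5x + 5.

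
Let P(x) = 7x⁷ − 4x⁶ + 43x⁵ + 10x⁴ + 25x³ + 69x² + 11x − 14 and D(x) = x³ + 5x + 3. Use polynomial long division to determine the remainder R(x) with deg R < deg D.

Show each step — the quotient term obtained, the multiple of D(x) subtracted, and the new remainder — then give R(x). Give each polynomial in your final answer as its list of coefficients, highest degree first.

Step 1: lead(7x⁷ − 4x⁶ + 43x⁵ + 10x⁴ + 25x³ + 69x² + 11x − 14) ÷ lead(D) = 7x⁷ ÷ x³ = 7x⁴. Subtract (7x⁴)·D = 7x⁷ + 35x⁵ + 21x⁴. Remainder: −4x⁶ + 8x⁵ − 11x⁴ + 25x³ + 69x² + 11x − 14.
Step 2: lead(−4x⁶ + 8x⁵ − 11x⁴ + 25x³ + 69x² + 11x − 14) ÷ lead(D) = −4x⁶ ÷ x³ = −4x³. Subtract (−4x³)·D = −4x⁶ − 20x⁴ − 12x³. Remainder: 8x⁵ + 9x⁴ + 37x³ + 69x² + 11x − 14.
Step 3: lead(8x⁵ + 9x⁴ + 37x³ + 69x² + 11x − 14) ÷ lead(D) = 8x⁵ ÷ x³ = 8x². Subtract (8x²)·D = 8x⁵ + 40x³ + 24x². Remainder: 9x⁴ − 3x³ + 45x² + 11x − 14.
Step 4: lead(9x⁴ − 3x³ + 45x² + 11x − 14) ÷ lead(D) = 9x⁴ ÷ x³ = 9x. Subtract (9x)·D = 9x⁴ + 45x² + 27x. Remainder: −3x³ − 16x − 14.
Step 5: lead(−3x³ − 16x − 14) ÷ lead(D) = −3x³ ÷ x³ = −3. Subtract (−3)·D = −3x³ − 15x − 9. Remainder: −x − 5.

R = [-1, -5]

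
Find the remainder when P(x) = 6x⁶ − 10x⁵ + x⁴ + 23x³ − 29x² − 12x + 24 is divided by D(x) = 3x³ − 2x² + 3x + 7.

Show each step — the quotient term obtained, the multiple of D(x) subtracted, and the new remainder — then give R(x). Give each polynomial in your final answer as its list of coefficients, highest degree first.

R = [3]

Step 1: lead(6x⁶ − 10x⁵ + x⁴ + 23x³ − 29x² − 12x + 24) ÷ lead(D) = 6x⁶ ÷ 3x³ = 2x³. Subtract (2x³)·D = 6x⁶ − 4x⁵ + 6x⁴ + 14x³. Remainder: −6x⁵ − 5x⁴ + 9x³ − 29x² − 12x + 24.
Step 2: lead(−6x⁵ − 5x⁴ + 9x³ − 29x² − 12x + 24) ÷ lead(D) = −6x⁵ ÷ 3x³ = −2x². Subtract (−2x²)·D = −6x⁵ + 4x⁴ − 6x³ − 14x². Remainder: −9x⁴ + 15x³ − 15x² − 12x + 24.
Step 3: lead(−9x⁴ + 15x³ − 15x² − 12x + 24) ÷ lead(D) = −9x⁴ ÷ 3x³ = −3x. Subtract (−3x)·D = −9x⁴ + 6x³ − 9x² − 21x. Remainder: 9x³ − 6x² + 9x + 24.
Step 4: lead(9x³ − 6x² + 9x + 24) ÷ lead(D) = 9x³ ÷ 3x³ = 3. Subtract (3)·D = 9x³ − 6x² + 9x + 21. Remainder: 3.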